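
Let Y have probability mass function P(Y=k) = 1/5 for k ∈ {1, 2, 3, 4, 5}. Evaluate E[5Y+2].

17

E[5Y+2] = Σ (5y+2)·P(Y=y)
 = 7·1/5 + 12·1/5 + 17·1/5 + 22·1/5 + 27·1/5
 = 7/5 + 12/5 + 17/5 + 22/5 + 27/5
 = 17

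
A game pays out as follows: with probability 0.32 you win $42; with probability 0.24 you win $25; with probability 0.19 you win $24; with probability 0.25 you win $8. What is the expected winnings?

26

E[payout] = 42·0.32 + 25·0.24 + 24·0.19 + 8·0.25
 = 13.44 + 6 + 4.56 + 2
 = 26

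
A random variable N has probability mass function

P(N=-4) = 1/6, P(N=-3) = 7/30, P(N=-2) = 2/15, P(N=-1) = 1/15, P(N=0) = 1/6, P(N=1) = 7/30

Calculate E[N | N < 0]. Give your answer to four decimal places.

-2.8333

P(N < 0) = 1/6 + 7/30 + 2/15 + 1/15 = 3/5.
E[N | N < 0] = [(-4)·1/6 + (-3)·7/30 + (-2)·2/15 + (-1)·1/15] / (3/5)
 = -17/10 / (3/5)
 = -17/6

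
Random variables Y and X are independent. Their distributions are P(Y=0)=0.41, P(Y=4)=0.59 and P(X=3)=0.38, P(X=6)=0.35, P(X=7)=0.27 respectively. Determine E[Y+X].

E[Y+X] = Σ_y Σ_x (y+x) · P(Y=y)P(X=x)
 = 3·0.1558 + 6·0.1435 + 7·0.1107 + 7·0.2242 + 10·0.2065 + 11·0.1593
 = 0.4674 + 0.861 + 0.7749 + 1.5694 + 2.065 + 1.7523
 = 7.49

7.49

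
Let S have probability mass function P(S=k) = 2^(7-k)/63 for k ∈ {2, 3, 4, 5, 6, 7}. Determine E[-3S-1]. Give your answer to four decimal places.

-9.7143

E[-3S-1] = Σ (-3s-1)·P(S=s)
 = (-7)·32/63 + (-10)·16/63 + (-13)·8/63 + (-16)·4/63 + (-19)·2/63 + (-22)·1/63
 = (-32/9) + (-160/63) + (-104/63) + (-64/63) + (-38/63) + (-22/63)
 = -68/7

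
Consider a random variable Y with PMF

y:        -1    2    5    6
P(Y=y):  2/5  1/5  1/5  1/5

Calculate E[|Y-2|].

2.6

E[|Y-2|] = Σ |y-2|·P(Y=y)
 = 3·2/5 + 0·1/5 + 3·1/5 + 4·1/5
 = 6/5 + 0 + 3/5 + 4/5
 = 13/5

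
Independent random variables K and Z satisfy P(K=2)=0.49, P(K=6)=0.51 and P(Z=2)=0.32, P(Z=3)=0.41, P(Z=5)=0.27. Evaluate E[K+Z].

7.26

E[K+Z] = Σ_k Σ_z (k+z) · P(K=k)P(Z=z)
 = 4·0.1568 + 5·0.2009 + 7·0.1323 + 8·0.1632 + 9·0.2091 + 11·0.1377
 = 0.6272 + 1.0045 + 0.9261 + 1.3056 + 1.8819 + 1.5147
 = 7.26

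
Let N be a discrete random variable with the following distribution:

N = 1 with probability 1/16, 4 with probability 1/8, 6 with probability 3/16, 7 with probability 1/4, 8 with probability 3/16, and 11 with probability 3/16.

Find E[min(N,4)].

E[min(N,4)] = Σ min(n,4)·P(N=n)
 = 1·1/16 + 4·1/8 + 4·3/16 + 4·1/4 + 4·3/16 + 4·3/16
 = 1/16 + 1/2 + 3/4 + 1 + 3/4 + 3/4
 = 61/16

3.8125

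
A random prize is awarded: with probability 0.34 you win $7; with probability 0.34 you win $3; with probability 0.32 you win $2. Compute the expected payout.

E[payout] = 7·0.34 + 3·0.34 + 2·0.32
 = 2.38 + 1.02 + 0.64
 = 4.04

4.04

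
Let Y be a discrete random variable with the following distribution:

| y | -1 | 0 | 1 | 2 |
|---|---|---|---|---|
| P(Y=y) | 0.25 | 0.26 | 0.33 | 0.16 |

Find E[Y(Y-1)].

0.82

E[Y(Y-1)] = Σ y(y-1)·P(Y=y)
 = 2·0.25 + 0·0.26 + 0·0.33 + 2·0.16
 = 0.5 + 0 + 0 + 0.32
 = 0.82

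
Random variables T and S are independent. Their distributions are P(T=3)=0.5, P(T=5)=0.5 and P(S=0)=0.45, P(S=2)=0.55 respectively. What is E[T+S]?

5.1

E[T+S] = Σ_t Σ_s (t+s) · P(T=t)P(S=s)
 = 3·0.225 + 5·0.275 + 5·0.225 + 7·0.275
 = 0.675 + 1.375 + 1.125 + 1.925
 = 5.1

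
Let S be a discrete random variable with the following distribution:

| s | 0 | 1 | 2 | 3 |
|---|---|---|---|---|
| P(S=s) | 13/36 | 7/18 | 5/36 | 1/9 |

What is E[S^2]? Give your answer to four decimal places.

E[S^2] = Σ s^2·P(S=s)
 = 0·13/36 + 1·7/18 + 4·5/36 + 9·1/9
 = 0 + 7/18 + 5/9 + 1
 = 35/18

1.9444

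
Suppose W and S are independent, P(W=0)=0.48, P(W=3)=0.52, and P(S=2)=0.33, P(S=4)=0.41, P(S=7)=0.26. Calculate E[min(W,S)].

E[min(W,S)] = Σ_w Σ_s min(w,s) · P(W=w)P(S=s)
 = 0·0.1584 + 0·0.1968 + 0·0.1248 + 2·0.1716 + 3·0.2132 + 3·0.1352
 = 0 + 0 + 0 + 0.3432 + 0.6396 + 0.4056
 = 1.3884

1.3884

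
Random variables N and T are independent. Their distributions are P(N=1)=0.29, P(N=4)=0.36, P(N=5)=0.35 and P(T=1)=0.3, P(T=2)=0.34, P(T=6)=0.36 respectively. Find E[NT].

E[NT] = Σ_n Σ_t nt · P(N=n)P(T=t)
 = 1·0.087 + 2·0.0986 + 6·0.1044 + 4·0.108 + 8·0.1224 + 24·0.1296 + 5·0.105 + 10·0.119 + 30·0.126
 = 0.087 + 0.1972 + 0.6264 + 0.432 + 0.9792 + 3.1104 + 0.525 + 1.19 + 3.78
 = 10.9272

10.9272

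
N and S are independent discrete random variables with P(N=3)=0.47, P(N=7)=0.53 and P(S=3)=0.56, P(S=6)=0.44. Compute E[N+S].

9.44

E[N+S] = Σ_n Σ_s (n+s) · P(N=n)P(S=s)
 = 6·0.2632 + 9·0.2068 + 10·0.2968 + 13·0.2332
 = 1.5792 + 1.8612 + 2.968 + 3.0316
 = 9.44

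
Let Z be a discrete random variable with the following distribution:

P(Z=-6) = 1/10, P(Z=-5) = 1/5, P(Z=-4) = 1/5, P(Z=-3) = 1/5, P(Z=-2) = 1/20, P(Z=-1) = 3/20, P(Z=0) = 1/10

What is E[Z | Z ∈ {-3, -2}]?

-2.8

P(Z ∈ {-3, -2}) = 1/5 + 1/20 = 1/4.
E[Z | Z ∈ {-3, -2}] = [(-3)·1/5 + (-2)·1/20] / (1/4)
 = -7/10 / (1/4)
 = -14/5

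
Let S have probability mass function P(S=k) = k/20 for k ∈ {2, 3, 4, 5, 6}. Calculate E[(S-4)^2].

2

E[(S-4)^2] = Σ (s-4)^2·P(S=s)
 = 4·1/10 + 1·3/20 + 0·1/5 + 1·1/4 + 4·3/10
 = 2/5 + 3/20 + 0 + 1/4 + 6/5
 = 2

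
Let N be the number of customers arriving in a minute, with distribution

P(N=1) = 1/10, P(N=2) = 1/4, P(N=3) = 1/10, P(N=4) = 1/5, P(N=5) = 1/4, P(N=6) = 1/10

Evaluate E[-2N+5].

-2.1

E[-2N+5] = Σ (-2n+5)·P(N=n)
 = 3·1/10 + 1·1/4 + (-1)·1/10 + (-3)·1/5 + (-5)·1/4 + (-7)·1/10
 = 3/10 + 1/4 + (-1/10) + (-3/5) + (-5/4) + (-7/10)
 = -21/10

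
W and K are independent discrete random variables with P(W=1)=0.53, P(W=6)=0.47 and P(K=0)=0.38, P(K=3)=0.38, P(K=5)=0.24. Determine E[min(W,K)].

1.4284

E[min(W,K)] = Σ_w Σ_k min(w,k) · P(W=w)P(K=k)
 = 0·0.2014 + 1·0.2014 + 1·0.1272 + 0·0.1786 + 3·0.1786 + 5·0.1128
 = 0 + 0.2014 + 0.1272 + 0 + 0.5358 + 0.564
 = 1.4284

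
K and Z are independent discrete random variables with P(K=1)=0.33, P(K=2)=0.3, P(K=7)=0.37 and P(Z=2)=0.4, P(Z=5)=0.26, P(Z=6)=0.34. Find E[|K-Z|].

E[|K-Z|] = Σ_k Σ_z |k-z| · P(K=k)P(Z=z)
 = 1·0.132 + 4·0.0858 + 5·0.1122 + 0·0.12 + 3·0.078 + 4·0.102 + 5·0.148 + 2·0.0962 + 1·0.1258
 = 0.132 + 0.3432 + 0.561 + 0 + 0.234 + 0.408 + 0.74 + 0.1924 + 0.1258
 = 2.7364

2.7364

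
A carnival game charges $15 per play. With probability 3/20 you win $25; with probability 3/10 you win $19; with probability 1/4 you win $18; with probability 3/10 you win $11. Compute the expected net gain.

E[payout] = 25·3/20 + 19·3/10 + 18·1/4 + 11·3/10
 = 15/4 + 57/10 + 9/2 + 33/10
 = 69/4
Net = 69/4 - 15 = 9/4

2.25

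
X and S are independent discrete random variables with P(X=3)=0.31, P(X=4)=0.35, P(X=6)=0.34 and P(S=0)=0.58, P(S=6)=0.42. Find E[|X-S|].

E[|X-S|] = Σ_x Σ_s |x-s| · P(X=x)P(S=s)
 = 3·0.1798 + 3·0.1302 + 4·0.203 + 2·0.147 + 6·0.1972 + 0·0.1428
 = 0.5394 + 0.3906 + 0.812 + 0.294 + 1.1832 + 0
 = 3.2192

3.2192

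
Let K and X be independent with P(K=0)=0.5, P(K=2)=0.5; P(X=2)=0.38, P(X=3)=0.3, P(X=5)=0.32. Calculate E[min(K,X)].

E[min(K,X)] = Σ_k Σ_x min(k,x) · P(K=k)P(X=x)
 = 0·0.19 + 0·0.15 + 0·0.16 + 2·0.19 + 2·0.15 + 2·0.16
 = 0 + 0 + 0 + 0.38 + 0.3 + 0.32
 = 1

1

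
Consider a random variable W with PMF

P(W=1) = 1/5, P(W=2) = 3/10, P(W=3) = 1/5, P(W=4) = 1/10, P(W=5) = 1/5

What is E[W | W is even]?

P(W is even) = 3/10 + 1/10 = 2/5.
E[W | W is even] = [2·3/10 + 4·1/10] / (2/5)
 = 1 / (2/5)
 = 5/2

2.5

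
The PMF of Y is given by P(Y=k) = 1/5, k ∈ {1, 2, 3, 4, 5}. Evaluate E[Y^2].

E[Y^2] = Σ y^2·P(Y=y)
 = 1·1/5 + 4·1/5 + 9·1/5 + 16·1/5 + 25·1/5
 = 1/5 + 4/5 + 9/5 + 16/5 + 5
 = 11

11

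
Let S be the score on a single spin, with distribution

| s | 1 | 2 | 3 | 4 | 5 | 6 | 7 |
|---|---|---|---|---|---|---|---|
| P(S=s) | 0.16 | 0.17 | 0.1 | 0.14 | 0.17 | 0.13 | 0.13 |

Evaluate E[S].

E[S] = Σ s·P(S=s)
 = 1·0.16 + 2·0.17 + 3·0.1 + 4·0.14 + 5·0.17 + 6·0.13 + 7·0.13
 = 0.16 + 0.34 + 0.3 + 0.56 + 0.85 + 0.78 + 0.91
 = 3.9

3.9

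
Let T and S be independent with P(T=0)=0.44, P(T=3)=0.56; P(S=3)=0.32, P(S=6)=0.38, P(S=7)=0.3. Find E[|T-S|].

E[|T-S|] = Σ_t Σ_s |t-s| · P(T=t)P(S=s)
 = 3·0.1408 + 6·0.1672 + 7·0.132 + 0·0.1792 + 3·0.2128 + 4·0.168
 = 0.4224 + 1.0032 + 0.924 + 0 + 0.6384 + 0.672
 = 3.66

3.66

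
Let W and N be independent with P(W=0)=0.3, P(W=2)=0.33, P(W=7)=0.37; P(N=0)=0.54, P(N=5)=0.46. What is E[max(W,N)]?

E[max(W,N)] = Σ_w Σ_n max(w,n) · P(W=w)P(N=n)
 = 0·0.162 + 5·0.138 + 2·0.1782 + 5·0.1518 + 7·0.1998 + 7·0.1702
 = 0 + 0.69 + 0.3564 + 0.759 + 1.3986 + 1.1914
 = 4.3954

4.3954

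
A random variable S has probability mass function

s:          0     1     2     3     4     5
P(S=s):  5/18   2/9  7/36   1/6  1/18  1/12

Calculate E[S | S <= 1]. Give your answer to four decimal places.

P(S <= 1) = 5/18 + 2/9 = 1/2.
E[S | S <= 1] = [0·5/18 + 1·2/9] / (1/2)
 = 2/9 / (1/2)
 = 4/9

0.4444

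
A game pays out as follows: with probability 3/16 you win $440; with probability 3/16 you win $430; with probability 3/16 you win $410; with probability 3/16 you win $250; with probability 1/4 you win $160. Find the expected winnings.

E[payout] = 440·3/16 + 430·3/16 + 410·3/16 + 250·3/16 + 160·1/4
 = 165/2 + 645/8 + 615/8 + 375/8 + 40
 = 2615/8

326.875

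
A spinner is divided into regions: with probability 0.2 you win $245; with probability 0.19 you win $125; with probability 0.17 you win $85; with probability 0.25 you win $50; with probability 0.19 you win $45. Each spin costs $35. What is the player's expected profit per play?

E[payout] = 245·0.2 + 125·0.19 + 85·0.17 + 50·0.25 + 45·0.19
 = 49 + 23.75 + 14.45 + 12.5 + 8.55
 = 108.25
Net = 108.25 - 35 = 73.25

73.25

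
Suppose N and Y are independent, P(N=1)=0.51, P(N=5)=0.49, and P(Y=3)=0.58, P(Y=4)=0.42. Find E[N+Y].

6.38

E[N+Y] = Σ_n Σ_y (n+y) · P(N=n)P(Y=y)
 = 4·0.2958 + 5·0.2142 + 8·0.2842 + 9·0.2058
 = 1.1832 + 1.071 + 2.2736 + 1.8522
 = 6.38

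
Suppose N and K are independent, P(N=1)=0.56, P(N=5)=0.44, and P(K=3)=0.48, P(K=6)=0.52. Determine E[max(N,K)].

4.9824

E[max(N,K)] = Σ_n Σ_k max(n,k) · P(N=n)P(K=k)
 = 3·0.2688 + 6·0.2912 + 5·0.2112 + 6·0.2288
 = 0.8064 + 1.7472 + 1.056 + 1.3728
 = 4.9824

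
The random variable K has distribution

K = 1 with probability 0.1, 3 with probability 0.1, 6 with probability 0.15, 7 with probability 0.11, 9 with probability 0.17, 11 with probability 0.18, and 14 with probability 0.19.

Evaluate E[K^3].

E[K^3] = Σ k^3·P(K=k)
 = 1·0.1 + 27·0.1 + 216·0.15 + 343·0.11 + 729·0.17 + 1331·0.18 + 2744·0.19
 = 0.1 + 2.7 + 32.4 + 37.73 + 123.93 + 239.58 + 521.36
 = 957.8

957.8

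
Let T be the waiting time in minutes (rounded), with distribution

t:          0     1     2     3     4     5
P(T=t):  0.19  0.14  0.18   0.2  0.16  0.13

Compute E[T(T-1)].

E[T(T-1)] = Σ t(t-1)·P(T=t)
 = 0·0.19 + 0·0.14 + 2·0.18 + 6·0.2 + 12·0.16 + 20·0.13
 = 0 + 0 + 0.36 + 1.2 + 1.92 + 2.6
 = 6.08

6.08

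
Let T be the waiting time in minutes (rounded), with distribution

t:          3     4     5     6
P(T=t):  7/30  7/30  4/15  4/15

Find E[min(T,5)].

E[min(T,5)] = Σ min(t,5)·P(T=t)
 = 3·7/30 + 4·7/30 + 5·4/15 + 5·4/15
 = 7/10 + 14/15 + 4/3 + 4/3
 = 43/10

4.3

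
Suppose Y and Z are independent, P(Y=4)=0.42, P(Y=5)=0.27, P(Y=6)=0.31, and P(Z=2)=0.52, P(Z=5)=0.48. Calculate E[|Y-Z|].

1.8532

E[|Y-Z|] = Σ_y Σ_z |y-z| · P(Y=y)P(Z=z)
 = 2·0.2184 + 1·0.2016 + 3·0.1404 + 0·0.1296 + 4·0.1612 + 1·0.1488
 = 0.4368 + 0.2016 + 0.4212 + 0 + 0.6448 + 0.1488
 = 1.8532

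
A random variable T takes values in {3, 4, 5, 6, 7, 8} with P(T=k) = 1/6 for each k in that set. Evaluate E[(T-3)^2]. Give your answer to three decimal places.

E[(T-3)^2] = Σ (t-3)^2·P(T=t)
 = 0·1/6 + 1·1/6 + 4·1/6 + 9·1/6 + 16·1/6 + 25·1/6
 = 0 + 1/6 + 2/3 + 3/2 + 8/3 + 25/6
 = 55/6

9.167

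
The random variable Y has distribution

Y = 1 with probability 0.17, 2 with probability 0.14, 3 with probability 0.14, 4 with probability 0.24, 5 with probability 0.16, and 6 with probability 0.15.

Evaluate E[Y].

E[Y] = Σ y·P(Y=y)
 = 1·0.17 + 2·0.14 + 3·0.14 + 4·0.24 + 5·0.16 + 6·0.15
 = 0.17 + 0.28 + 0.42 + 0.96 + 0.8 + 0.9
 = 3.53

3.53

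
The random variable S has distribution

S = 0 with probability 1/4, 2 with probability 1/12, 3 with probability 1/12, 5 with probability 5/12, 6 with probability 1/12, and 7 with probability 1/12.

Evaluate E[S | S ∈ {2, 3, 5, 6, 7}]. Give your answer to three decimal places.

4.778

P(S ∈ {2, 3, 5, 6, 7}) = 1/12 + 1/12 + 5/12 + 1/12 + 1/12 = 3/4.
E[S | S ∈ {2, 3, 5, 6, 7}] = [2·1/12 + 3·1/12 + 5·5/12 + 6·1/12 + 7·1/12] / (3/4)
 = 43/12 / (3/4)
 = 43/9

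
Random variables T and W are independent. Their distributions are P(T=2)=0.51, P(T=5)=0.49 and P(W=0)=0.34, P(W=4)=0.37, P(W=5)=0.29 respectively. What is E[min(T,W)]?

E[min(T,W)] = Σ_t Σ_w min(t,w) · P(T=t)P(W=w)
 = 0·0.1734 + 2·0.1887 + 2·0.1479 + 0·0.1666 + 4·0.1813 + 5·0.1421
 = 0 + 0.3774 + 0.2958 + 0 + 0.7252 + 0.7105
 = 2.1089

2.1089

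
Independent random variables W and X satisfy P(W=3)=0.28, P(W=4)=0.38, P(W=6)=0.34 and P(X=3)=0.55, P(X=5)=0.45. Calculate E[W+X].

8.3

E[W+X] = Σ_w Σ_x (w+x) · P(W=w)P(X=x)
 = 6·0.154 + 8·0.126 + 7·0.209 + 9·0.171 + 9·0.187 + 11·0.153
 = 0.924 + 1.008 + 1.463 + 1.539 + 1.683 + 1.683
 = 8.3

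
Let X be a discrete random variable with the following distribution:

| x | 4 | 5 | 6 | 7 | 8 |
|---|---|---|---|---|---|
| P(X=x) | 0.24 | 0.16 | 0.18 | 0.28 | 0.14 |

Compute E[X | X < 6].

4.4

P(X < 6) = 0.24 + 0.16 = 0.4.
E[X | X < 6] = [4·0.24 + 5·0.16] / 0.4
 = 1.76 / 0.4
 = 22/5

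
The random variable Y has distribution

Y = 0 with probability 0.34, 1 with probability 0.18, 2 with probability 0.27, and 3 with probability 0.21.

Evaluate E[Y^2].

3.15

E[Y^2] = Σ y^2·P(Y=y)
 = 0·0.34 + 1·0.18 + 4·0.27 + 9·0.21
 = 0 + 0.18 + 1.08 + 1.89
 = 3.15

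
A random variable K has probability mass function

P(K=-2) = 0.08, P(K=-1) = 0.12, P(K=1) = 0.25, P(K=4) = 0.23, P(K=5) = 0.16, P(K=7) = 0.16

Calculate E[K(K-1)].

E[K(K-1)] = Σ k(k-1)·P(K=k)
 = 6·0.08 + 2·0.12 + 0·0.25 + 12·0.23 + 20·0.16 + 42·0.16
 = 0.48 + 0.24 + 0 + 2.76 + 3.2 + 6.72
 = 13.4

13.4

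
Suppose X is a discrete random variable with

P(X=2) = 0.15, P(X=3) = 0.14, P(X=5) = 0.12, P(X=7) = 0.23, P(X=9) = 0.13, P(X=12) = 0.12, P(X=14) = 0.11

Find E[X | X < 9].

P(X < 9) = 0.15 + 0.14 + 0.12 + 0.23 = 0.64.
E[X | X < 9] = [2·0.15 + 3·0.14 + 5·0.12 + 7·0.23] / 0.64
 = 2.93 / 0.64
 = 293/64

4.578125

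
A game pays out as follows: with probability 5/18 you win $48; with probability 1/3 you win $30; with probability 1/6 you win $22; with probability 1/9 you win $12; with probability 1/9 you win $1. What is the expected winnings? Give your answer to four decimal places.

28.4444

E[payout] = 48·5/18 + 30·1/3 + 22·1/6 + 12·1/9 + 1·1/9
 = 40/3 + 10 + 11/3 + 4/3 + 1/9
 = 256/9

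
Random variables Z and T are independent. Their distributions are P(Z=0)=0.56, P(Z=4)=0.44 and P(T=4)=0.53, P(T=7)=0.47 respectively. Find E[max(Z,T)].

E[max(Z,T)] = Σ_z Σ_t max(z,t) · P(Z=z)P(T=t)
 = 4·0.2968 + 7·0.2632 + 4·0.2332 + 7·0.2068
 = 1.1872 + 1.8424 + 0.9328 + 1.4476
 = 5.41

5.41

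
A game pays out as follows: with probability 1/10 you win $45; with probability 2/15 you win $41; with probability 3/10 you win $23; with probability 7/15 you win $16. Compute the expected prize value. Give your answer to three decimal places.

E[payout] = 45·1/10 + 41·2/15 + 23·3/10 + 16·7/15
 = 9/2 + 82/15 + 69/10 + 112/15
 = 73/3

24.333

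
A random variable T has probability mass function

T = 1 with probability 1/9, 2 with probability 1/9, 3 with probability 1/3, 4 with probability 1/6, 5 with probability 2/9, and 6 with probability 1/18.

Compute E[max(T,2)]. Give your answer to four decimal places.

3.5556

E[max(T,2)] = Σ max(t,2)·P(T=t)
 = 2·1/9 + 2·1/9 + 3·1/3 + 4·1/6 + 5·2/9 + 6·1/18
 = 2/9 + 2/9 + 1 + 2/3 + 10/9 + 1/3
 = 32/9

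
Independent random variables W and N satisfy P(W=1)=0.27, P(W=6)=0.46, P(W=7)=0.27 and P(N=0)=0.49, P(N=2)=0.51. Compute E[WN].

E[WN] = Σ_w Σ_n wn · P(W=w)P(N=n)
 = 0·0.1323 + 2·0.1377 + 0·0.2254 + 12·0.2346 + 0·0.1323 + 14·0.1377
 = 0 + 0.2754 + 0 + 2.8152 + 0 + 1.9278
 = 5.0184

5.0184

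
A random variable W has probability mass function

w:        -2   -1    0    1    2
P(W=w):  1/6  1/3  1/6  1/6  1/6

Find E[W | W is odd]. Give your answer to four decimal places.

P(W is odd) = 1/3 + 1/6 = 1/2.
E[W | W is odd] = [(-1)·1/3 + 1·1/6] / (1/2)
 = -1/6 / (1/2)
 = -1/3

-0.3333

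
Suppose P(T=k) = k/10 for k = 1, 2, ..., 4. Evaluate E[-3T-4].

-13

E[-3T-4] = Σ (-3t-4)·P(T=t)
 = (-7)·1/10 + (-10)·1/5 + (-13)·3/10 + (-16)·2/5
 = (-7/10) + (-2) + (-39/10) + (-32/5)
 = -13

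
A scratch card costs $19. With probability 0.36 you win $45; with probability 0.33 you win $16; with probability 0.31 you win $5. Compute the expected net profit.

E[payout] = 45·0.36 + 16·0.33 + 5·0.31
 = 16.2 + 5.28 + 1.55
 = 23.03
Net = 23.03 - 19 = 4.03

4.03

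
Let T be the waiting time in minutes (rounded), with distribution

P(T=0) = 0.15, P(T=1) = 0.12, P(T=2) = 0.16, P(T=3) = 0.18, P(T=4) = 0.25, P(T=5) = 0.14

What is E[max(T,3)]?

E[max(T,3)] = Σ max(t,3)·P(T=t)
 = 3·0.15 + 3·0.12 + 3·0.16 + 3·0.18 + 4·0.25 + 5·0.14
 = 0.45 + 0.36 + 0.48 + 0.54 + 1 + 0.7
 = 3.53

3.53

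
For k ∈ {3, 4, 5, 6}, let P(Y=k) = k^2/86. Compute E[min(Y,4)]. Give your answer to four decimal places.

3.8953

E[min(Y,4)] = Σ min(y,4)·P(Y=y)
 = 3·9/86 + 4·8/43 + 4·25/86 + 4·18/43
 = 27/86 + 32/43 + 50/43 + 72/43
 = 335/86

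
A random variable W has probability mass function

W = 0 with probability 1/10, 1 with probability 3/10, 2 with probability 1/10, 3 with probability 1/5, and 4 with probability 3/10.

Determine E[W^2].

7.3

E[W^2] = Σ w^2·P(W=w)
 = 0·1/10 + 1·3/10 + 4·1/10 + 9·1/5 + 16·3/10
 = 0 + 3/10 + 2/5 + 9/5 + 24/5
 = 73/10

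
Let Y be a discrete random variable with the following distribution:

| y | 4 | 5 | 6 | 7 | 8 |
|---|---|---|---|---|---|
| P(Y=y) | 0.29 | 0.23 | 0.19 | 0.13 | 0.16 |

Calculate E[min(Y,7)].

E[min(Y,7)] = Σ min(y,7)·P(Y=y)
 = 4·0.29 + 5·0.23 + 6·0.19 + 7·0.13 + 7·0.16
 = 1.16 + 1.15 + 1.14 + 0.91 + 1.12
 = 5.48

5.48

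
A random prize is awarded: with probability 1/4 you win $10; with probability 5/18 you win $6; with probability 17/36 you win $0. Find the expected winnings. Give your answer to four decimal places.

4.1667

E[payout] = 10·1/4 + 6·5/18 + 0·17/36
 = 5/2 + 5/3 + 0
 = 25/6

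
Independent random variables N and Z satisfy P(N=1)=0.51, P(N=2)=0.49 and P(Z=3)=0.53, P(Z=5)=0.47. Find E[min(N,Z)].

E[min(N,Z)] = Σ_n Σ_z min(n,z) · P(N=n)P(Z=z)
 = 1·0.2703 + 1·0.2397 + 2·0.2597 + 2·0.2303
 = 0.2703 + 0.2397 + 0.5194 + 0.4606
 = 1.49

1.49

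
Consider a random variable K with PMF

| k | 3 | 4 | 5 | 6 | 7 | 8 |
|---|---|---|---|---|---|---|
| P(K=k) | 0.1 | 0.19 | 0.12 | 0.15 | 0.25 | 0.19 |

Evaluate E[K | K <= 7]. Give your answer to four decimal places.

5.3210

P(K <= 7) = 0.1 + 0.19 + 0.12 + 0.15 + 0.25 = 0.81.
E[K | K <= 7] = [3·0.1 + 4·0.19 + 5·0.12 + 6·0.15 + 7·0.25] / 0.81
 = 4.31 / 0.81
 = 431/81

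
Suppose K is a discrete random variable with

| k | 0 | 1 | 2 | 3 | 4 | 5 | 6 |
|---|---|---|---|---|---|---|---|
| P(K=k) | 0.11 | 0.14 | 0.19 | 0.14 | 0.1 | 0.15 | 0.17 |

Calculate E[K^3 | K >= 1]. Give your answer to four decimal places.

P(K >= 1) = 0.14 + 0.19 + 0.14 + 0.1 + 0.15 + 0.17 = 0.89.
E[K^3 | K >= 1] = [1·0.14 + 8·0.19 + 27·0.14 + 64·0.1 + 125·0.15 + 216·0.17] / 0.89
 = 67.31 / 0.89
 = 6731/89

75.6292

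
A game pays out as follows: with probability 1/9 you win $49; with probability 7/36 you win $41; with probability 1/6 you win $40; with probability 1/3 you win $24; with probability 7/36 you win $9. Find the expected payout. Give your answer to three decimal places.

29.833

E[payout] = 49·1/9 + 41·7/36 + 40·1/6 + 24·1/3 + 9·7/36
 = 49/9 + 287/36 + 20/3 + 8 + 7/4
 = 179/6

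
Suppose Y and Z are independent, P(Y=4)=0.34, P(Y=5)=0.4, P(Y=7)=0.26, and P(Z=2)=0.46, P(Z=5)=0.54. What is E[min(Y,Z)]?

E[min(Y,Z)] = Σ_y Σ_z min(y,z) · P(Y=y)P(Z=z)
 = 2·0.1564 + 4·0.1836 + 2·0.184 + 5·0.216 + 2·0.1196 + 5·0.1404
 = 0.3128 + 0.7344 + 0.368 + 1.08 + 0.2392 + 0.702
 = 3.4364

3.4364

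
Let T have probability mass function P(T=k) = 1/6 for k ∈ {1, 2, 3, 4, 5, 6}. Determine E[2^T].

21

E[2^T] = Σ 2^t·P(T=t)
 = 2·1/6 + 4·1/6 + 8·1/6 + 16·1/6 + 32·1/6 + 64·1/6
 = 1/3 + 2/3 + 4/3 + 8/3 + 16/3 + 32/3
 = 21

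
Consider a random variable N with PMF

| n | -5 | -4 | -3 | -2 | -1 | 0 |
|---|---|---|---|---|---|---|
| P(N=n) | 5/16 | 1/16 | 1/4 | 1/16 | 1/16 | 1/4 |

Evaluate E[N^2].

E[N^2] = Σ n^2·P(N=n)
 = 25·5/16 + 16·1/16 + 9·1/4 + 4·1/16 + 1·1/16 + 0·1/4
 = 125/16 + 1 + 9/4 + 1/4 + 1/16 + 0
 = 91/8

11.375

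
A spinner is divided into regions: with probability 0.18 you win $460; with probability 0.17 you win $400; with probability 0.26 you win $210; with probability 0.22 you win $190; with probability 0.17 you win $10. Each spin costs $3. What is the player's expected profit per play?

245.9

E[payout] = 460·0.18 + 400·0.17 + 210·0.26 + 190·0.22 + 10·0.17
 = 82.8 + 68 + 54.6 + 41.8 + 1.7
 = 248.9
Net = 248.9 - 3 = 245.9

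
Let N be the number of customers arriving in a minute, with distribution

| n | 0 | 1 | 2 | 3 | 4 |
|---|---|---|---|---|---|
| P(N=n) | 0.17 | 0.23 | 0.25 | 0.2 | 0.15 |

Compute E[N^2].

5.43

E[N^2] = Σ n^2·P(N=n)
 = 0·0.17 + 1·0.23 + 4·0.25 + 9·0.2 + 16·0.15
 = 0 + 0.23 + 1 + 1.8 + 2.4
 = 5.43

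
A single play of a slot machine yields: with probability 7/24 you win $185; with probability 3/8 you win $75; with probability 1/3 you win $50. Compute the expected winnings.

E[payout] = 185·7/24 + 75·3/8 + 50·1/3
 = 1295/24 + 225/8 + 50/3
 = 395/4

98.75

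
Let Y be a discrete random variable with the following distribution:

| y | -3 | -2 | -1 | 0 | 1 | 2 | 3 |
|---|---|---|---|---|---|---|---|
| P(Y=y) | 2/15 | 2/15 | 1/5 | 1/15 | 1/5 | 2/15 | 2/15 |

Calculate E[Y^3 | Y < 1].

P(Y < 1) = 2/15 + 2/15 + 1/5 + 1/15 = 8/15.
E[Y^3 | Y < 1] = [(-27)·2/15 + (-8)·2/15 + (-1)·1/5 + 0·1/15] / (8/15)
 = -73/15 / (8/15)
 = -73/8

-9.125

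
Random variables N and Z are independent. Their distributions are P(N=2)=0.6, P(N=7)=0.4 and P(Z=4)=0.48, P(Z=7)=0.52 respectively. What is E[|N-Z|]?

2.712

E[|N-Z|] = Σ_n Σ_z |n-z| · P(N=n)P(Z=z)
 = 2·0.288 + 5·0.312 + 3·0.192 + 0·0.208
 = 0.576 + 1.56 + 0.576 + 0
 = 2.712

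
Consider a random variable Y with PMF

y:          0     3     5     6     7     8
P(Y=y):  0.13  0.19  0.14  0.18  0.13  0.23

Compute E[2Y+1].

E[2Y+1] = Σ (2y+1)·P(Y=y)
 = 1·0.13 + 7·0.19 + 11·0.14 + 13·0.18 + 15·0.13 + 17·0.23
 = 0.13 + 1.33 + 1.54 + 2.34 + 1.95 + 3.91
 = 11.2

11.2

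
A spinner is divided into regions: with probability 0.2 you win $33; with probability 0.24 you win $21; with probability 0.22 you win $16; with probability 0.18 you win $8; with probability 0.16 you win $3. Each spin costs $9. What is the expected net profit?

8.08

E[payout] = 33·0.2 + 21·0.24 + 16·0.22 + 8·0.18 + 3·0.16
 = 6.6 + 5.04 + 3.52 + 1.44 + 0.48
 = 17.08
Net = 17.08 - 9 = 8.08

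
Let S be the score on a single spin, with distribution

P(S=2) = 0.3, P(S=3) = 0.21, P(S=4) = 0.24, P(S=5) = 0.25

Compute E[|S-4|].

1.06

E[|S-4|] = Σ |s-4|·P(S=s)
 = 2·0.3 + 1·0.21 + 0·0.24 + 1·0.25
 = 0.6 + 0.21 + 0 + 0.25
 = 1.06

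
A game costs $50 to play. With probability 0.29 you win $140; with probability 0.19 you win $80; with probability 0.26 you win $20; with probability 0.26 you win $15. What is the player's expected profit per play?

E[payout] = 140·0.29 + 80·0.19 + 20·0.26 + 15·0.26
 = 40.6 + 15.2 + 5.2 + 3.9
 = 64.9
Net = 64.9 - 50 = 14.9

14.9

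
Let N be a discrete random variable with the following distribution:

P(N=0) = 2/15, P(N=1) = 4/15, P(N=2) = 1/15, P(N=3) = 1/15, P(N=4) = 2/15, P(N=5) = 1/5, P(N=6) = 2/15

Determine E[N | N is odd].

P(N is odd) = 4/15 + 1/15 + 1/5 = 8/15.
E[N | N is odd] = [1·4/15 + 3·1/15 + 5·1/5] / (8/15)
 = 22/15 / (8/15)
 = 11/4

2.75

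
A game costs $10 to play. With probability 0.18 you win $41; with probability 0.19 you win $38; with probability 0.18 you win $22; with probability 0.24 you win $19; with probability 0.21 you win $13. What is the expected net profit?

15.85

E[payout] = 41·0.18 + 38·0.19 + 22·0.18 + 19·0.24 + 13·0.21
 = 7.38 + 7.22 + 3.96 + 4.56 + 2.73
 = 25.85
Net = 25.85 - 10 = 15.85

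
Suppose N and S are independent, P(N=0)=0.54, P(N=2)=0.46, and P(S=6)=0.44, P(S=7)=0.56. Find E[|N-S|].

5.64

E[|N-S|] = Σ_n Σ_s |n-s| · P(N=n)P(S=s)
 = 6·0.2376 + 7·0.3024 + 4·0.2024 + 5·0.2576
 = 1.4256 + 2.1168 + 0.8096 + 1.288
 = 5.64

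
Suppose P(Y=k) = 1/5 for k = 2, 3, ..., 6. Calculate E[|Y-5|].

E[|Y-5|] = Σ |y-5|·P(Y=y)
 = 3·1/5 + 2·1/5 + 1·1/5 + 0·1/5 + 1·1/5
 = 3/5 + 2/5 + 1/5 + 0 + 1/5
 = 7/5

1.4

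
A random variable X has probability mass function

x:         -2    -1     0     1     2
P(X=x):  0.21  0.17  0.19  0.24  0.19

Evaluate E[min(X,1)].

-0.16

E[min(X,1)] = Σ min(x,1)·P(X=x)
 = (-2)·0.21 + (-1)·0.17 + 0·0.19 + 1·0.24 + 1·0.19
 = (-0.42) + (-0.17) + 0 + 0.24 + 0.19
 = -0.16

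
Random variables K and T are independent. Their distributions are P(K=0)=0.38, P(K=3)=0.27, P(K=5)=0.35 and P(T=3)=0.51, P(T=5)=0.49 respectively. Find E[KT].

E[KT] = Σ_k Σ_t kt · P(K=k)P(T=t)
 = 0·0.1938 + 0·0.1862 + 9·0.1377 + 15·0.1323 + 15·0.1785 + 25·0.1715
 = 0 + 0 + 1.2393 + 1.9845 + 2.6775 + 4.2875
 = 10.1888

10.1888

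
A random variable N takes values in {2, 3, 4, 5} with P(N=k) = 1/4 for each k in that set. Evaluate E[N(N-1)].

E[N(N-1)] = Σ n(n-1)·P(N=n)
 = 2·1/4 + 6·1/4 + 12·1/4 + 20·1/4
 = 1/2 + 3/2 + 3 + 5
 = 10

10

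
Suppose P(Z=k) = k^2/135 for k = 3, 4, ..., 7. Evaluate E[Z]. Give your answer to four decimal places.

5.7407

E[Z] = Σ z·P(Z=z)
 = 3·1/15 + 4·16/135 + 5·5/27 + 6·4/15 + 7·49/135
 = 1/5 + 64/135 + 25/27 + 8/5 + 343/135
 = 155/27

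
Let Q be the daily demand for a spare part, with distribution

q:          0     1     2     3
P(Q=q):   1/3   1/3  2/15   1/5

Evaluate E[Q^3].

6.8

E[Q^3] = Σ q^3·P(Q=q)
 = 0·1/3 + 1·1/3 + 8·2/15 + 27·1/5
 = 0 + 1/3 + 16/15 + 27/5
 = 34/5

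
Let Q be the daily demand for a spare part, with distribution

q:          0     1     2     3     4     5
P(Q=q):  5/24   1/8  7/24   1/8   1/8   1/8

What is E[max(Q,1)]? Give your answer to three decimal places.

E[max(Q,1)] = Σ max(q,1)·P(Q=q)
 = 1·5/24 + 1·1/8 + 2·7/24 + 3·1/8 + 4·1/8 + 5·1/8
 = 5/24 + 1/8 + 7/12 + 3/8 + 1/2 + 5/8
 = 29/12

2.417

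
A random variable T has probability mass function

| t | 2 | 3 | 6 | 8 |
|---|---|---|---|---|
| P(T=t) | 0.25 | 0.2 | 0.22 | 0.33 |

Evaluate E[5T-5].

E[5T-5] = Σ (5t-5)·P(T=t)
 = 5·0.25 + 10·0.2 + 25·0.22 + 35·0.33
 = 1.25 + 2 + 5.5 + 11.55
 = 20.3

20.3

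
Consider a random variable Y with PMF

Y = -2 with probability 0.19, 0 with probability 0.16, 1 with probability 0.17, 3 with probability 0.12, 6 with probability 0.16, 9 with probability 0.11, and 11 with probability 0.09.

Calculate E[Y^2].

E[Y^2] = Σ y^2·P(Y=y)
 = 4·0.19 + 0·0.16 + 1·0.17 + 9·0.12 + 36·0.16 + 81·0.11 + 121·0.09
 = 0.76 + 0 + 0.17 + 1.08 + 5.76 + 8.91 + 10.89
 = 27.57

27.57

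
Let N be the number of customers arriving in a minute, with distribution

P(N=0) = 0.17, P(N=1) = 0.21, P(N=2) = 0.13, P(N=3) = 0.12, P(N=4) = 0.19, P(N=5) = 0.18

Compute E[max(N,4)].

4.18

E[max(N,4)] = Σ max(n,4)·P(N=n)
 = 4·0.17 + 4·0.21 + 4·0.13 + 4·0.12 + 4·0.19 + 5·0.18
 = 0.68 + 0.84 + 0.52 + 0.48 + 0.76 + 0.9
 = 4.18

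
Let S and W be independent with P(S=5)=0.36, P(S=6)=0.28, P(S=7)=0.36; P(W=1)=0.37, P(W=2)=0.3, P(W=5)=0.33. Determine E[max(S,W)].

E[max(S,W)] = Σ_s Σ_w max(s,w) · P(S=s)P(W=w)
 = 5·0.1332 + 5·0.108 + 5·0.1188 + 6·0.1036 + 6·0.084 + 6·0.0924 + 7·0.1332 + 7·0.108 + 7·0.1188
 = 0.666 + 0.54 + 0.594 + 0.6216 + 0.504 + 0.5544 + 0.9324 + 0.756 + 0.8316
 = 6

6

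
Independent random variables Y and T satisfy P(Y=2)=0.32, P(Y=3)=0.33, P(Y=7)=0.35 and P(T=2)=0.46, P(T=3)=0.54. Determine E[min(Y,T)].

E[min(Y,T)] = Σ_y Σ_t min(y,t) · P(Y=y)P(T=t)
 = 2·0.1472 + 2·0.1728 + 2·0.1518 + 3·0.1782 + 2·0.161 + 3·0.189
 = 0.2944 + 0.3456 + 0.3036 + 0.5346 + 0.322 + 0.567
 = 2.3672

2.3672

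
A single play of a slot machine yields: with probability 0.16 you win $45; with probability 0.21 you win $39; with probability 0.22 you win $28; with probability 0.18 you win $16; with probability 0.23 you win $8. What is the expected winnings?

26.27

E[payout] = 45·0.16 + 39·0.21 + 28·0.22 + 16·0.18 + 8·0.23
 = 7.2 + 8.19 + 6.16 + 2.88 + 1.84
 = 26.27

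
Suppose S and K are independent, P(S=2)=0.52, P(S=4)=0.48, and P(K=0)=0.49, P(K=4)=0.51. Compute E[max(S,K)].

E[max(S,K)] = Σ_s Σ_k max(s,k) · P(S=s)P(K=k)
 = 2·0.2548 + 4·0.2652 + 4·0.2352 + 4·0.2448
 = 0.5096 + 1.0608 + 0.9408 + 0.9792
 = 3.4904

3.4904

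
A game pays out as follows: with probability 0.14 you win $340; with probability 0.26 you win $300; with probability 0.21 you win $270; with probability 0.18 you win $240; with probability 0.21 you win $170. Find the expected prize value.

E[payout] = 340·0.14 + 300·0.26 + 270·0.21 + 240·0.18 + 170·0.21
 = 47.6 + 78 + 56.7 + 43.2 + 35.7
 = 261.2

261.2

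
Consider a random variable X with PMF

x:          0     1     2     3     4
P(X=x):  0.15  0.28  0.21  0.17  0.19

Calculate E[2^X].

5.95

E[2^X] = Σ 2^x·P(X=x)
 = 1·0.15 + 2·0.28 + 4·0.21 + 8·0.17 + 16·0.19
 = 0.15 + 0.56 + 0.84 + 1.36 + 3.04
 = 5.95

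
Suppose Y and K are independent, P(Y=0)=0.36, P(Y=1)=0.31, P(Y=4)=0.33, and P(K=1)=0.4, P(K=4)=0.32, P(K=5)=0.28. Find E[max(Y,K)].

E[max(Y,K)] = Σ_y Σ_k max(y,k) · P(Y=y)P(K=k)
 = 1·0.144 + 4·0.1152 + 5·0.1008 + 1·0.124 + 4·0.0992 + 5·0.0868 + 4·0.132 + 4·0.1056 + 5·0.0924
 = 0.144 + 0.4608 + 0.504 + 0.124 + 0.3968 + 0.434 + 0.528 + 0.4224 + 0.462
 = 3.476

3.476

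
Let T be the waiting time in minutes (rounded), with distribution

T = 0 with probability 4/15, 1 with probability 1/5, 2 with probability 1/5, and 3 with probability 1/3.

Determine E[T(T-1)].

2.4

E[T(T-1)] = Σ t(t-1)·P(T=t)
 = 0·4/15 + 0·1/5 + 2·1/5 + 6·1/3
 = 0 + 0 + 2/5 + 2
 = 12/5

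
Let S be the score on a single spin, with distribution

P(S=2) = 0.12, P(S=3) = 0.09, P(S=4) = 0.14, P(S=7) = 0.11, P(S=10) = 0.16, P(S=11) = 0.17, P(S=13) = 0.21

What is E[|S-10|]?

E[|S-10|] = Σ |s-10|·P(S=s)
 = 8·0.12 + 7·0.09 + 6·0.14 + 3·0.11 + 0·0.16 + 1·0.17 + 3·0.21
 = 0.96 + 0.63 + 0.84 + 0.33 + 0 + 0.17 + 0.63
 = 3.56

3.56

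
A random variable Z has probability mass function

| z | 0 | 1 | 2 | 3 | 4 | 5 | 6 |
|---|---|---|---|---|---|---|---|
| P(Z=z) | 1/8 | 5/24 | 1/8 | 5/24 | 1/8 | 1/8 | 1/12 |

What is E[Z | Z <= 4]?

P(Z <= 4) = 1/8 + 5/24 + 1/8 + 5/24 + 1/8 = 19/24.
E[Z | Z <= 4] = [0·1/8 + 1·5/24 + 2·1/8 + 3·5/24 + 4·1/8] / (19/24)
 = 19/12 / (19/24)
 = 2

2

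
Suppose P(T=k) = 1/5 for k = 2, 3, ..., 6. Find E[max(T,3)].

E[max(T,3)] = Σ max(t,3)·P(T=t)
 = 3·1/5 + 3·1/5 + 4·1/5 + 5·1/5 + 6·1/5
 = 3/5 + 3/5 + 4/5 + 1 + 6/5
 = 21/5

4.2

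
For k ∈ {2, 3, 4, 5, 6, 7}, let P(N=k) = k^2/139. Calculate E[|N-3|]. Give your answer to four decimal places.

E[|N-3|] = Σ |n-3|·P(N=n)
 = 1·4/139 + 0·9/139 + 1·16/139 + 2·25/139 + 3·36/139 + 4·49/139
 = 4/139 + 0 + 16/139 + 50/139 + 108/139 + 196/139
 = 374/139

2.6906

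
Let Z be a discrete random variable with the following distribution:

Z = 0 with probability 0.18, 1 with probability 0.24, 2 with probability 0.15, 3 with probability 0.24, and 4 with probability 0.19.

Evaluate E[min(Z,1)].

0.82

E[min(Z,1)] = Σ min(z,1)·P(Z=z)
 = 0·0.18 + 1·0.24 + 1·0.15 + 1·0.24 + 1·0.19
 = 0 + 0.24 + 0.15 + 0.24 + 0.19
 = 0.82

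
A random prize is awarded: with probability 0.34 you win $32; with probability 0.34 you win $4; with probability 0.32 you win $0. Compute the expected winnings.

12.24

E[payout] = 32·0.34 + 4·0.34 + 0·0.32
 = 10.88 + 1.36 + 0
 = 12.24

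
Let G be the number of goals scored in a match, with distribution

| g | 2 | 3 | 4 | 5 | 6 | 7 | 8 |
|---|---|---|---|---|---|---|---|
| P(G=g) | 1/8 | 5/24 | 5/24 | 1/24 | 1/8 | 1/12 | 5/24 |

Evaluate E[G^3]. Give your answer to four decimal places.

187.4167

E[G^3] = Σ g^3·P(G=g)
 = 8·1/8 + 27·5/24 + 64·5/24 + 125·1/24 + 216·1/8 + 343·1/12 + 512·5/24
 = 1 + 45/8 + 40/3 + 125/24 + 27 + 343/12 + 320/3
 = 2249/12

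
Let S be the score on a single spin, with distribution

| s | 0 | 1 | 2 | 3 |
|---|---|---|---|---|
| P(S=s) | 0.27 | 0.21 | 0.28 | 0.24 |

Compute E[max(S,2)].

E[max(S,2)] = Σ max(s,2)·P(S=s)
 = 2·0.27 + 2·0.21 + 2·0.28 + 3·0.24
 = 0.54 + 0.42 + 0.56 + 0.72
 = 2.24

2.24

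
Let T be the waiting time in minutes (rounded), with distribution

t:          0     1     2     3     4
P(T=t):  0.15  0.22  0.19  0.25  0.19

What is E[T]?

E[T] = Σ t·P(T=t)
 = 0·0.15 + 1·0.22 + 2·0.19 + 3·0.25 + 4·0.19
 = 0 + 0.22 + 0.38 + 0.75 + 0.76
 = 2.11

2.11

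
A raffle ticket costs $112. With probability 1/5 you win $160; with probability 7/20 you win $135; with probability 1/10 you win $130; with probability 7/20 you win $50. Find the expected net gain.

-2.25

E[payout] = 160·1/5 + 135·7/20 + 130·1/10 + 50·7/20
 = 32 + 189/4 + 13 + 35/2
 = 439/4
Net = 439/4 - 112 = -9/4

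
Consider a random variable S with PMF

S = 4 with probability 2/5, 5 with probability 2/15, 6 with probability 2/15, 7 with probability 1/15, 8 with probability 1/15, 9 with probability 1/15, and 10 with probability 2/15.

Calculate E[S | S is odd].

6.5

P(S is odd) = 2/15 + 1/15 + 1/15 = 4/15.
E[S | S is odd] = [5·2/15 + 7·1/15 + 9·1/15] / (4/15)
 = 26/15 / (4/15)
 = 13/2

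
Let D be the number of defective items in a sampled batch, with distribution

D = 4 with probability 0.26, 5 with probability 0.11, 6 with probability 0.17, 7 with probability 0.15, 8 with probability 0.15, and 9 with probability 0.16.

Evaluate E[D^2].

E[D^2] = Σ d^2·P(D=d)
 = 16·0.26 + 25·0.11 + 36·0.17 + 49·0.15 + 64·0.15 + 81·0.16
 = 4.16 + 2.75 + 6.12 + 7.35 + 9.6 + 12.96
 = 42.94

42.94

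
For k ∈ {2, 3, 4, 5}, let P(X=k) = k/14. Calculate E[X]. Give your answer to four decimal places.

3.8571

E[X] = Σ x·P(X=x)
 = 2·1/7 + 3·3/14 + 4·2/7 + 5·5/14
 = 2/7 + 9/14 + 8/7 + 25/14
 = 27/7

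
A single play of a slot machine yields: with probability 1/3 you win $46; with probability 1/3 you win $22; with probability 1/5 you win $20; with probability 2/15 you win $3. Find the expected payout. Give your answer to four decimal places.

E[payout] = 46·1/3 + 22·1/3 + 20·1/5 + 3·2/15
 = 46/3 + 22/3 + 4 + 2/5
 = 406/15

27.0667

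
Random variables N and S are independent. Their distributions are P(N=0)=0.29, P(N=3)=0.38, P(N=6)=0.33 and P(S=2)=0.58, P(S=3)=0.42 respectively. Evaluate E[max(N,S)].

3.8218

E[max(N,S)] = Σ_n Σ_s max(n,s) · P(N=n)P(S=s)
 = 2·0.1682 + 3·0.1218 + 3·0.2204 + 3·0.1596 + 6·0.1914 + 6·0.1386
 = 0.3364 + 0.3654 + 0.6612 + 0.4788 + 1.1484 + 0.8316
 = 3.8218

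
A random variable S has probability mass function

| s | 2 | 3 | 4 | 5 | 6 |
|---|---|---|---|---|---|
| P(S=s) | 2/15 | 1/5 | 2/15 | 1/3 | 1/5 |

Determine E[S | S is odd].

P(S is odd) = 1/5 + 1/3 = 8/15.
E[S | S is odd] = [3·1/5 + 5·1/3] / (8/15)
 = 34/15 / (8/15)
 = 17/4

4.25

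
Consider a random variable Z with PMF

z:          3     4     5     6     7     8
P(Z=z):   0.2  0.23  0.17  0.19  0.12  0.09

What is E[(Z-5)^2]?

2.51

E[(Z-5)^2] = Σ (z-5)^2·P(Z=z)
 = 4·0.2 + 1·0.23 + 0·0.17 + 1·0.19 + 4·0.12 + 9·0.09
 = 0.8 + 0.23 + 0 + 0.19 + 0.48 + 0.81
 = 2.51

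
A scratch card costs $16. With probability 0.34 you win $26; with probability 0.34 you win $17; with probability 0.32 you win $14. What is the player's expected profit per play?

3.1

E[payout] = 26·0.34 + 17·0.34 + 14·0.32
 = 8.84 + 5.78 + 4.48
 = 19.1
Net = 19.1 - 16 = 3.1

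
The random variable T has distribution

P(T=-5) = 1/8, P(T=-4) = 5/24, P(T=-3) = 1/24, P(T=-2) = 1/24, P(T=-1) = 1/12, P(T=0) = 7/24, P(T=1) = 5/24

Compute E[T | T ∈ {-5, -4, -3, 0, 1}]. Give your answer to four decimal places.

P(T ∈ {-5, -4, -3, 0, 1}) = 1/8 + 5/24 + 1/24 + 7/24 + 5/24 = 7/8.
E[T | T ∈ {-5, -4, -3, 0, 1}] = [(-5)·1/8 + (-4)·5/24 + (-3)·1/24 + 0·7/24 + 1·5/24] / (7/8)
 = -11/8 / (7/8)
 = -11/7

-1.5714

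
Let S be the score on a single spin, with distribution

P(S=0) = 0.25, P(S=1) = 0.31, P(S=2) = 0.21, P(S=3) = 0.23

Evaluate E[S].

1.42

E[S] = Σ s·P(S=s)
 = 0·0.25 + 1·0.31 + 2·0.21 + 3·0.23
 = 0 + 0.31 + 0.42 + 0.69
 = 1.42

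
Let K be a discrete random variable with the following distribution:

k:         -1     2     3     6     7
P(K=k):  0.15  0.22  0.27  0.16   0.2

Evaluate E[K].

E[K] = Σ k·P(K=k)
 = (-1)·0.15 + 2·0.22 + 3·0.27 + 6·0.16 + 7·0.2
 = (-0.15) + 0.44 + 0.81 + 0.96 + 1.4
 = 3.46

3.46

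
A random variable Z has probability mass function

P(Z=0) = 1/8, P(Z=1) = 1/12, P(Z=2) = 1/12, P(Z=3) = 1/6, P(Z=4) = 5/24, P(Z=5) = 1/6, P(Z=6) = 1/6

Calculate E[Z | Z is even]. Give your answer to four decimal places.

P(Z is even) = 1/8 + 1/12 + 5/24 + 1/6 = 7/12.
E[Z | Z is even] = [0·1/8 + 2·1/12 + 4·5/24 + 6·1/6] / (7/12)
 = 2 / (7/12)
 = 24/7

3.4286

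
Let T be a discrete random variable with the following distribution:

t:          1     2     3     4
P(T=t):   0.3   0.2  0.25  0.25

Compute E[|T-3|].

1.05

E[|T-3|] = Σ |t-3|·P(T=t)
 = 2·0.3 + 1·0.2 + 0·0.25 + 1·0.25
 = 0.6 + 0.2 + 0 + 0.25
 = 1.05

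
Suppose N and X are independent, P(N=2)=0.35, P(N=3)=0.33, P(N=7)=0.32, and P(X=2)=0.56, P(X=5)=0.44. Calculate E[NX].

E[NX] = Σ_n Σ_x nx · P(N=n)P(X=x)
 = 4·0.196 + 10·0.154 + 6·0.1848 + 15·0.1452 + 14·0.1792 + 35·0.1408
 = 0.784 + 1.54 + 1.1088 + 2.178 + 2.5088 + 4.928
 = 13.0476

13.0476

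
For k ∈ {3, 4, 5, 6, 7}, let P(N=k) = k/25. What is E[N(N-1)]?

E[N(N-1)] = Σ n(n-1)·P(N=n)
 = 6·3/25 + 12·4/25 + 20·1/5 + 30·6/25 + 42·7/25
 = 18/25 + 48/25 + 4 + 36/5 + 294/25
 = 128/5

25.6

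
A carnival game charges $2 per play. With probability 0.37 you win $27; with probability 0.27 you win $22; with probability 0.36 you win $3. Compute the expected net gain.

E[payout] = 27·0.37 + 22·0.27 + 3·0.36
 = 9.99 + 5.94 + 1.08
 = 17.01
Net = 17.01 - 2 = 15.01

15.01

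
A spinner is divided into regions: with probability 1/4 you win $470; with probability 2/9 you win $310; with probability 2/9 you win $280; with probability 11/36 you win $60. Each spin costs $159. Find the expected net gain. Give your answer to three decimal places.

107.944

E[payout] = 470·1/4 + 310·2/9 + 280·2/9 + 60·11/36
 = 235/2 + 620/9 + 560/9 + 55/3
 = 4805/18
Net = 4805/18 - 159 = 1943/18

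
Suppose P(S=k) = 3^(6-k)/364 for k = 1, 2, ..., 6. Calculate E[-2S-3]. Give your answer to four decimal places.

-5.9835

E[-2S-3] = Σ (-2s-3)·P(S=s)
 = (-5)·243/364 + (-7)·81/364 + (-9)·27/364 + (-11)·9/364 + (-13)·3/364 + (-15)·1/364
 = (-1215/364) + (-81/52) + (-243/364) + (-99/364) + (-3/28) + (-15/364)
 = -1089/182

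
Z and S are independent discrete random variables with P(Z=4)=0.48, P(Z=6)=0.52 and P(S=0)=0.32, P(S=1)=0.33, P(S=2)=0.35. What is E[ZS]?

5.1912

E[ZS] = Σ_z Σ_s zs · P(Z=z)P(S=s)
 = 0·0.1536 + 4·0.1584 + 8·0.168 + 0·0.1664 + 6·0.1716 + 12·0.182
 = 0 + 0.6336 + 1.344 + 0 + 1.0296 + 2.184
 = 5.1912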